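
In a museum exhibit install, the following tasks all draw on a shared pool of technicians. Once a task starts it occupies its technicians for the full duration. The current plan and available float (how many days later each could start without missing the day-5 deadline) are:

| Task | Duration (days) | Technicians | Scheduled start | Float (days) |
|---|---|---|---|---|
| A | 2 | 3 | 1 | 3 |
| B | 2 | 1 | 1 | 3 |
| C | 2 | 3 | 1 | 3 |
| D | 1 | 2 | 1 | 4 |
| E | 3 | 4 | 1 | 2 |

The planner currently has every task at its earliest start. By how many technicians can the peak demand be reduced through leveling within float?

7

Early-start peak: d1:13  d2:11  d3:4  d4:0  d5:0 ⇒ 13.
Leveled (A@1, B@3, C@1, D@5, E@3): d1:6  d2:6  d3:5  d4:5  d5:6 ⇒ 6.
Reduction 13 − 6 = 7.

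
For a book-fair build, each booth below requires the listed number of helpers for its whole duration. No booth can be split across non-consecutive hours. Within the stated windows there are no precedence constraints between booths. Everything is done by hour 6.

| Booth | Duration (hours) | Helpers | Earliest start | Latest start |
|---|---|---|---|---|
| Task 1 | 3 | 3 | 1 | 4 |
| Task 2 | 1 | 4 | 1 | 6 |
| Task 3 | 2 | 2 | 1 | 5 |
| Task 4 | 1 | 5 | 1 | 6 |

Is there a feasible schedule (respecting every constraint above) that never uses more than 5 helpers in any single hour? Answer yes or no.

Schedule Task 1@1, Task 2@4, Task 3@1, Task 4@5: h1:5  h2:5  h3:3  h4:4  h5:5  h6:0 — peak 5 ≤ 5.

yes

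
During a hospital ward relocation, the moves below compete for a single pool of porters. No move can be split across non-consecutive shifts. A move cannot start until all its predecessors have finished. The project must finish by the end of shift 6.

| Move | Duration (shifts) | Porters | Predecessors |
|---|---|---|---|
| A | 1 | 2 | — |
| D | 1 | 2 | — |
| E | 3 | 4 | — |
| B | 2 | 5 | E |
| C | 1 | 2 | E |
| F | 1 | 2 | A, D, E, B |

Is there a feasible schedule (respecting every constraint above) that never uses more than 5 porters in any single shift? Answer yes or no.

The minimum achievable peak is 6; 5 < 6, so no feasible schedule stays within the cap.

no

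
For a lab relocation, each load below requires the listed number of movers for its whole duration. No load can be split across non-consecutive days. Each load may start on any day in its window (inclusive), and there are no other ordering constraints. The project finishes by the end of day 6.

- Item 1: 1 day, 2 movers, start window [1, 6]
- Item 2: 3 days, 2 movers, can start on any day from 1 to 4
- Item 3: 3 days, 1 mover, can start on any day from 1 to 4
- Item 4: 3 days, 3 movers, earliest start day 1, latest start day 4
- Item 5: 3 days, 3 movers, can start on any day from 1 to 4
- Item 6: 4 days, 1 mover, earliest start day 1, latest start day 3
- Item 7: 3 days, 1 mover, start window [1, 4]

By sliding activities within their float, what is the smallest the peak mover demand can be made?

7

Early-start (Item 1@1, Item 2@1, Item 3@1, Item 4@1, Item 5@1, Item 6@1, Item 7@1) gives peak 13: d1:13  d2:11  d3:11  d4:1  d5:0  d6:0.
Shift Item 4→4, Item 5→4.
Schedule Item 1@1, Item 2@1, Item 3@1, Item 4@4, Item 5@4, Item 6@1, Item 7@1: d1:7  d2:5  d3:5  d4:7  d5:6  d6:6 — peak 7.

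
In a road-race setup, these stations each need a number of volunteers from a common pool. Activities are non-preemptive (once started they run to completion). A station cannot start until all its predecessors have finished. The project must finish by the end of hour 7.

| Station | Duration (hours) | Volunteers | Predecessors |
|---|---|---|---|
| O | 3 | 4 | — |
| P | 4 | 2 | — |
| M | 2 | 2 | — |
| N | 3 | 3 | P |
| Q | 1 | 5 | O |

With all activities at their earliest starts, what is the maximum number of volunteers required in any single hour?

8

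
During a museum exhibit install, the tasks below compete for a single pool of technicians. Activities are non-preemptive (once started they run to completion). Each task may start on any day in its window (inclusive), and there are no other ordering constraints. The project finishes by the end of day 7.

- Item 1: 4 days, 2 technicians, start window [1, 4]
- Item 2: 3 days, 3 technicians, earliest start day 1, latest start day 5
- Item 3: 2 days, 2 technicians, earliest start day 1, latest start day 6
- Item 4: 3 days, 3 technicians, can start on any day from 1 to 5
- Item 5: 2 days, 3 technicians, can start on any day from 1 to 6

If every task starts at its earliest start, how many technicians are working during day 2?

At early start, day 2 has: Item 1, Item 2, Item 3, Item 4, Item 5.
Demand: 2 + 3 + 2 + 3 + 3 = 13.

13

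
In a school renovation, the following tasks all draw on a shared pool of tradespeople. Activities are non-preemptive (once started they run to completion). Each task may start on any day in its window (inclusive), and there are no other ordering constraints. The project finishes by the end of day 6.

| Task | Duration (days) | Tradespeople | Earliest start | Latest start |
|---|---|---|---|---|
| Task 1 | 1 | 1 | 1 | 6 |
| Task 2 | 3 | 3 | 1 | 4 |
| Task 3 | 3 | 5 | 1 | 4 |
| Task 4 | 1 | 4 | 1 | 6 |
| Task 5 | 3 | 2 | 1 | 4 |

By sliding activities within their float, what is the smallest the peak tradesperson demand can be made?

7

Early-start (Task 1@1, Task 2@1, Task 3@1, Task 4@1, Task 5@1) gives peak 15: d1:15  d2:10  d3:10  d4:0  d5:0  d6:0.
Shift Task 3→4, Task 4→2, Task 5→3.
Schedule Task 1@1, Task 2@1, Task 3@4, Task 4@2, Task 5@3: d1:4  d2:7  d3:5  d4:7  d5:7  d6:5 — peak 7.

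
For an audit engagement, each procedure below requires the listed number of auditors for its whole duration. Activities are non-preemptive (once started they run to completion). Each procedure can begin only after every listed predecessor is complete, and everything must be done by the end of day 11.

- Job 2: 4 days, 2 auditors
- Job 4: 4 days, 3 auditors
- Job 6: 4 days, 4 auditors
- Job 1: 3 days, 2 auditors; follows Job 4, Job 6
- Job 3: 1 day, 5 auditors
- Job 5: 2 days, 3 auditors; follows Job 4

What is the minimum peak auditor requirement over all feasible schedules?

Early-start (Job 2@1, Job 4@1, Job 6@1, Job 1@5, Job 3@1, Job 5@5) gives peak 14: d1:14  d2:9  d3:9  d4:9  d5:5  d6:5  d7:2  d8:0  d9:0  d10:0  d11:0.
Shift Job 6→5, Job 1→9, Job 3→9.
Schedule Job 2@1, Job 4@1, Job 6@5, Job 1@9, Job 3@9, Job 5@5: d1:5  d2:5  d3:5  d4:5  d5:7  d6:7  d7:4  d8:4  d9:7  d10:2  d11:2 — peak 7.

7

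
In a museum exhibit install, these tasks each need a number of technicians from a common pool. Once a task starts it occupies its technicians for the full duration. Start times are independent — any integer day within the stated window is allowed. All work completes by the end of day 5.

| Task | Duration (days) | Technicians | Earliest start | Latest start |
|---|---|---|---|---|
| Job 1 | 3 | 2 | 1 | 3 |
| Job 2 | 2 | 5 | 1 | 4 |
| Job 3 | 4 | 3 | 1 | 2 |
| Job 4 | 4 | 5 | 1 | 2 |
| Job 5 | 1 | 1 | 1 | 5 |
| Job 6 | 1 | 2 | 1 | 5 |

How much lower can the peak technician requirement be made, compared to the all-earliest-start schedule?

5

Early-start peak: d1:18  d2:15  d3:10  d4:8  d5:0 ⇒ 18.
Leveled (Job 1@1, Job 2@4, Job 3@1, Job 4@1, Job 5@1, Job 6@1): d1:13  d2:10  d3:10  d4:13  d5:5 ⇒ 13.
Reduction 18 − 13 = 5.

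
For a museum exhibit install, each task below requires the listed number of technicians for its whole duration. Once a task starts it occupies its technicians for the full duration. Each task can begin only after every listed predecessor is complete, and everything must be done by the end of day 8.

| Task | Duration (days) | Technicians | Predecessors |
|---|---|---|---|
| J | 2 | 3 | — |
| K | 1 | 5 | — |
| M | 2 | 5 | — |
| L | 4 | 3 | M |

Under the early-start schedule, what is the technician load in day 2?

8

At early start, day 2 has: J, M.
Demand: 3 + 5 = 8.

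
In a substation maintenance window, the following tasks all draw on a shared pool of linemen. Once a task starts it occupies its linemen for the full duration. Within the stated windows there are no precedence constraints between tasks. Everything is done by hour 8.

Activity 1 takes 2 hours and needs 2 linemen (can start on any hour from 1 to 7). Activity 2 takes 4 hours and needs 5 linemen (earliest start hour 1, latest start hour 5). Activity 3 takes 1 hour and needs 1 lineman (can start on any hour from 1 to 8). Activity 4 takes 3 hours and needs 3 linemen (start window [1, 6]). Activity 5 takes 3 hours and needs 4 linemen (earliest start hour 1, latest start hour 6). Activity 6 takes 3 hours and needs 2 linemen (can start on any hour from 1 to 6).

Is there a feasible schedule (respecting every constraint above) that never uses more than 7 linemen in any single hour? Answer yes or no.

Schedule Activity 1@1, Activity 2@1, Activity 3@5, Activity 4@5, Activity 5@6, Activity 6@3: h1:7  h2:7  h3:7  h4:7  h5:6  h6:7  h7:7  h8:4 — peak 7 ≤ 7.

yes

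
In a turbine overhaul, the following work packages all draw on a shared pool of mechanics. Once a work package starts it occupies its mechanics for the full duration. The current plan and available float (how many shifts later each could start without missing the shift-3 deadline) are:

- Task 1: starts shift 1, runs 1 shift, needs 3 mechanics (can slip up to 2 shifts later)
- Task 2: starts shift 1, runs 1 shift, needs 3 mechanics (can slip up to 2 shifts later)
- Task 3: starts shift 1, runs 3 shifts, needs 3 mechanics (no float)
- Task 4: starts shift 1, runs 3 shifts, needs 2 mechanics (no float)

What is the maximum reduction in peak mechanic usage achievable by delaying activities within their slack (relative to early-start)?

Early-start peak: s1:11  s2:5  s3:5 ⇒ 11.
Leveled (Task 1@1, Task 2@2, Task 3@1, Task 4@1): s1:8  s2:8  s3:5 ⇒ 8.
Reduction 11 − 8 = 3.

3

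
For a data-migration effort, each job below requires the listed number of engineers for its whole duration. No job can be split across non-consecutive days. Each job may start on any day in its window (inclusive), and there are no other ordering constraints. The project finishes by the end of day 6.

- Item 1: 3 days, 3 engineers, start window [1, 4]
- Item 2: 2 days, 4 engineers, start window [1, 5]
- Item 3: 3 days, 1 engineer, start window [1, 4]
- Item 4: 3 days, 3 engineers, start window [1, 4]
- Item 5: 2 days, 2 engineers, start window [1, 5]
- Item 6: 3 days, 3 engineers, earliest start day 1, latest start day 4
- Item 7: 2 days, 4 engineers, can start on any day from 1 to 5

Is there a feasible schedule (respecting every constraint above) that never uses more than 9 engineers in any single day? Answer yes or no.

The minimum achievable peak is 10; 9 < 10, so no feasible schedule stays within the cap.

no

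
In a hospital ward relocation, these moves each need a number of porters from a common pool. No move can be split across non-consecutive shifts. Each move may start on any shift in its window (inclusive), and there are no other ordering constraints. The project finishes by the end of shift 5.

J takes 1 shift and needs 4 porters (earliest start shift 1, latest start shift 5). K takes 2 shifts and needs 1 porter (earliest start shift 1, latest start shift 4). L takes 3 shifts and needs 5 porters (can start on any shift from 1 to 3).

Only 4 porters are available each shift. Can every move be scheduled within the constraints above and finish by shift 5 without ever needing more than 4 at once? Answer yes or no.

no

Total porter-shifts = 21; over 5 shifts the average is 21/5 > 4, so some shift must exceed 4.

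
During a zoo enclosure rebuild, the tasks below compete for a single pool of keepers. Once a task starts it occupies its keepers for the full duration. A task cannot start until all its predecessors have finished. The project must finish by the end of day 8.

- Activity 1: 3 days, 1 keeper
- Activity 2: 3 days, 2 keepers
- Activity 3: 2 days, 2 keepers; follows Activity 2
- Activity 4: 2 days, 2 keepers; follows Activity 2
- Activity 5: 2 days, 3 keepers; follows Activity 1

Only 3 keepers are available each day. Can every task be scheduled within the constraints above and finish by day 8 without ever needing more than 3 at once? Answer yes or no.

no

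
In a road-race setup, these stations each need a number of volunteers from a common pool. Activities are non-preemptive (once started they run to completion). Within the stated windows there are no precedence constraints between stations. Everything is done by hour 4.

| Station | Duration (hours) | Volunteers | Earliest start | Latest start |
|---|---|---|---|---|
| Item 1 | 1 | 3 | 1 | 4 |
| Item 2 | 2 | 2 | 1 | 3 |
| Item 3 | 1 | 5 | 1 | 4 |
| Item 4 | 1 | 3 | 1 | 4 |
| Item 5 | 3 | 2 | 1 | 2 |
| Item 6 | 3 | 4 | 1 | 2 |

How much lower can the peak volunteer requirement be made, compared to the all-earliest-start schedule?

Early-start peak: h1:19  h2:8  h3:6  h4:0 ⇒ 19.
Leveled (Item 1@1, Item 2@1, Item 3@4, Item 4@3, Item 5@1, Item 6@2): h1:7  h2:8  h3:9  h4:9 ⇒ 9.
Reduction 19 − 9 = 10.

10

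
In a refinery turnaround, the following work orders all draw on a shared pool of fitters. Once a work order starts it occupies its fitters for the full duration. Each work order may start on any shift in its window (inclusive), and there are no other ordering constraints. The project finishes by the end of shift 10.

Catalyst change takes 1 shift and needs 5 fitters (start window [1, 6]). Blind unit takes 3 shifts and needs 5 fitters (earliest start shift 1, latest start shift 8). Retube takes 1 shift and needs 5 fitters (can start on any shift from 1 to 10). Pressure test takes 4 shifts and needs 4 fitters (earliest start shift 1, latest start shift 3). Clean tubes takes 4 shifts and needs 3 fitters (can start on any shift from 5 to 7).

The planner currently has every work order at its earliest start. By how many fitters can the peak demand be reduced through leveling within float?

Early-start peak: s1:19  s2:9  s3:9  s4:4  s5:3  s6:3  s7:3  s8:3  s9:0  s10:0 ⇒ 19.
Leveled (Catalyst change@1, Blind unit@6, Retube@9, Pressure test@2, Clean tubes@5): s1:5  s2:4  s3:4  s4:4  s5:7  s6:8  s7:8  s8:8  s9:5  s10:0 ⇒ 8.
Reduction 19 − 8 = 11.

11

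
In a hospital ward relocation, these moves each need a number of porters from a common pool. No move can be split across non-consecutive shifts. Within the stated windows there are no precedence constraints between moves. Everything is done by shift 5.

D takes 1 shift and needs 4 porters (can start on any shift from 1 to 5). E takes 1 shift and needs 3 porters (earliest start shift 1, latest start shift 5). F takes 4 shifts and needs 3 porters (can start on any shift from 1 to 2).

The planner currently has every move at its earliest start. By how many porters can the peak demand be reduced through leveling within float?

4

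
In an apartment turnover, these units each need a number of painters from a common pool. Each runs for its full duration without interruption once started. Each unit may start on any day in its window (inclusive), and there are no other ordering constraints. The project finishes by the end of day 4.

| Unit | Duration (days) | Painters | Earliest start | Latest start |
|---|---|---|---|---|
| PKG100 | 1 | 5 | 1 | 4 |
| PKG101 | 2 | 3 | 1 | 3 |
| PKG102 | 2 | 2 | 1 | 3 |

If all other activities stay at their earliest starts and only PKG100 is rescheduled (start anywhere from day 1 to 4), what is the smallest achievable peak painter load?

5

PKG100@1: d1:10  d2:5  d3:0  d4:0 → peak 10
PKG100@2: d1:5  d2:10  d3:0  d4:0 → peak 10
PKG100@3: d1:5  d2:5  d3:5  d4:0 → peak 5
PKG100@4: d1:5  d2:5  d3:0  d4:5 → peak 5
Best is PKG100@3, peak 5.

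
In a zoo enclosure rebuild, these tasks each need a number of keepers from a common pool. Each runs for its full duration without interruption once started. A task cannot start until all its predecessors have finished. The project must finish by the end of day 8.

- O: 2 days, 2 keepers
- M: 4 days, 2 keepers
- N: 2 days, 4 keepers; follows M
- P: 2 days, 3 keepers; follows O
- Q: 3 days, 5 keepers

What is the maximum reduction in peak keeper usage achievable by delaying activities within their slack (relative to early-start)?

3

Early-start peak: d1:9  d2:9  d3:10  d4:5  d5:4  d6:4  d7:0  d8:0 ⇒ 10.
Leveled (O@1, M@1, N@6, P@6, Q@3): d1:4  d2:4  d3:7  d4:7  d5:5  d6:7  d7:7  d8:0 ⇒ 7.
Reduction 10 − 7 = 3.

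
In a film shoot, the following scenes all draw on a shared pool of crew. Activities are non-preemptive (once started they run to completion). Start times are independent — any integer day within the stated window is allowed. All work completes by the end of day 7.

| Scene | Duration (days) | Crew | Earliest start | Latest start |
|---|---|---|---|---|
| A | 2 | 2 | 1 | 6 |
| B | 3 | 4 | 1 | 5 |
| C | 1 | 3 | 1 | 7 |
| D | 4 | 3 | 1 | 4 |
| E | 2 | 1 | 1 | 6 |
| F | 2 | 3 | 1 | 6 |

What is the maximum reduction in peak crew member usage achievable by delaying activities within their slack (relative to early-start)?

10

Early-start peak: d1:16  d2:13  d3:7  d4:3  d5:0  d6:0  d7:0 ⇒ 16.
Leveled (A@1, B@1, C@5, D@4, E@3, F@6): d1:6  d2:6  d3:5  d4:4  d5:6  d6:6  d7:6 ⇒ 6.
Reduction 16 − 6 = 10.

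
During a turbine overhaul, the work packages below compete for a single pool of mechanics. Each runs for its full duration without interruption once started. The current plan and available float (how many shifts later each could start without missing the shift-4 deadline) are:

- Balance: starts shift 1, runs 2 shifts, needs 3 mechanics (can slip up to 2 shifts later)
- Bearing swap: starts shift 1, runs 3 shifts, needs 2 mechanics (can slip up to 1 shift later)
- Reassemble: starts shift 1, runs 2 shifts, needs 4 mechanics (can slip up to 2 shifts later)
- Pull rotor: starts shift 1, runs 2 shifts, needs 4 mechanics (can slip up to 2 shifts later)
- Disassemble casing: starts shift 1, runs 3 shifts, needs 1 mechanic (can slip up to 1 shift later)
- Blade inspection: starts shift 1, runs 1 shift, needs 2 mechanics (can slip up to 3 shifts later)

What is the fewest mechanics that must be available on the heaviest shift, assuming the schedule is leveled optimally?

Early-start (Balance@1, Bearing swap@1, Reassemble@1, Pull rotor@1, Disassemble casing@1, Blade inspection@1) gives peak 16: s1:16  s2:14  s3:3  s4:0.
Shift Pull rotor→3, Blade inspection→3.
Schedule Balance@1, Bearing swap@1, Reassemble@1, Pull rotor@3, Disassemble casing@1, Blade inspection@3: s1:10  s2:10  s3:9  s4:4 — peak 10.

10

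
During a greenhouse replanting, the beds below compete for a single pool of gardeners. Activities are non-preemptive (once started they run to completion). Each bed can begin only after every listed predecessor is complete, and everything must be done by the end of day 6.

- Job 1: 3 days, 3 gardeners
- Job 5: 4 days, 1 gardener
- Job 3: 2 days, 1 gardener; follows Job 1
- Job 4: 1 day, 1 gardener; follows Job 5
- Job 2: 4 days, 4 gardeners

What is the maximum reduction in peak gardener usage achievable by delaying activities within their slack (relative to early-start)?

0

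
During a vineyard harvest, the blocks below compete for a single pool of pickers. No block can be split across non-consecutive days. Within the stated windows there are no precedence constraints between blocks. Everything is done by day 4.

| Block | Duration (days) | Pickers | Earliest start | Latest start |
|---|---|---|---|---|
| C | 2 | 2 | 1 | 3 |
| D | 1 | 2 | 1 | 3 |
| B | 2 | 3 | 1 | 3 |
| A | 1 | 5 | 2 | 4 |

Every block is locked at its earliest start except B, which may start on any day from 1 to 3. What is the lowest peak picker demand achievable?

7

B@1: d1:7  d2:10  d3:0  d4:0 → peak 10
B@2: d1:4  d2:10  d3:3  d4:0 → peak 10
B@3: d1:4  d2:7  d3:3  d4:3 → peak 7
Best is B@3, peak 7.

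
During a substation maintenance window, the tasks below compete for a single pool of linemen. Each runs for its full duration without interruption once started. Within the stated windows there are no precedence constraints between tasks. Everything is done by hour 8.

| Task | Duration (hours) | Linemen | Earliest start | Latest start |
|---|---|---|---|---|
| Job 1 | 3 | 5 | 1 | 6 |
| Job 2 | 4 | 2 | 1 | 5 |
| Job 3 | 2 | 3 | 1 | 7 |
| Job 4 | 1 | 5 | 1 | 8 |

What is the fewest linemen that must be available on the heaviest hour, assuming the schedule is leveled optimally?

5

Early-start (Job 1@1, Job 2@1, Job 3@1, Job 4@1) gives peak 15: h1:15  h2:10  h3:7  h4:2  h5:0  h6:0  h7:0  h8:0.
Shift Job 2→4, Job 3→4, Job 4→8.
Schedule Job 1@1, Job 2@4, Job 3@4, Job 4@8: h1:5  h2:5  h3:5  h4:5  h5:5  h6:2  h7:2  h8:5 — peak 5.
Total lineman-hours = 34 over 8 hours ⇒ peak ≥ ⌈34/8⌉ = 5, so 5 is optimal.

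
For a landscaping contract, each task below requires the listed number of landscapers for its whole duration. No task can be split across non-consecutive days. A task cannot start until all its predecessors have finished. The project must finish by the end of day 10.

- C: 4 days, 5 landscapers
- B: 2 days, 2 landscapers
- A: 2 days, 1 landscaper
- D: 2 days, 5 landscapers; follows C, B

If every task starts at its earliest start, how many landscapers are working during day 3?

At early start, day 3 has: C.
Demand: 5 = 5.

5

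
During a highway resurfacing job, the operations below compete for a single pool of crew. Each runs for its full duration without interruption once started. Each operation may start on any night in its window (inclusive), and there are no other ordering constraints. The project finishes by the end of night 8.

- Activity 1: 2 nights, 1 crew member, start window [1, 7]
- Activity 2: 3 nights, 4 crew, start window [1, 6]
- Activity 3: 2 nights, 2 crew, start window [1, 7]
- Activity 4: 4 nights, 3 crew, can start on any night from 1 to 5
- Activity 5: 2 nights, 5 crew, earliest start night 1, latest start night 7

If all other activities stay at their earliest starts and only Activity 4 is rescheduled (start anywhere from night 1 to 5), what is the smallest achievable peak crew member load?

Activity 4@1: n1:15  n2:15  n3:7  n4:3  n5:0  n6:0  n7:0  n8:0 → peak 15
Activity 4@2: n1:12  n2:15  n3:7  n4:3  n5:3  n6:0  n7:0  n8:0 → peak 15
Activity 4@3: n1:12  n2:12  n3:7  n4:3  n5:3  n6:3  n7:0  n8:0 → peak 12
Activity 4@4: n1:12  n2:12  n3:4  n4:3  n5:3  n6:3  n7:3  n8:0 → peak 12
Activity 4@5: n1:12  n2:12  n3:4  n4:0  n5:3  n6:3  n7:3  n8:3 → peak 12
Best is Activity 4@3, peak 12.

12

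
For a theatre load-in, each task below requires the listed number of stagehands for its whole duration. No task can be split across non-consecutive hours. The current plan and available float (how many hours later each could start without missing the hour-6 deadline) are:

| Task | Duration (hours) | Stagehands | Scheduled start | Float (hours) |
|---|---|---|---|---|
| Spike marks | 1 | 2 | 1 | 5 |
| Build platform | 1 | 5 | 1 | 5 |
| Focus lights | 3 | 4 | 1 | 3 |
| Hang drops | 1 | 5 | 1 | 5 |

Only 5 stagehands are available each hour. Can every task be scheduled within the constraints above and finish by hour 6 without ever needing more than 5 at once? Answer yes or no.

Schedule Spike marks@1, Build platform@2, Focus lights@3, Hang drops@6: h1:2  h2:5  h3:4  h4:4  h5:4  h6:5 — peak 5 ≤ 5.

yes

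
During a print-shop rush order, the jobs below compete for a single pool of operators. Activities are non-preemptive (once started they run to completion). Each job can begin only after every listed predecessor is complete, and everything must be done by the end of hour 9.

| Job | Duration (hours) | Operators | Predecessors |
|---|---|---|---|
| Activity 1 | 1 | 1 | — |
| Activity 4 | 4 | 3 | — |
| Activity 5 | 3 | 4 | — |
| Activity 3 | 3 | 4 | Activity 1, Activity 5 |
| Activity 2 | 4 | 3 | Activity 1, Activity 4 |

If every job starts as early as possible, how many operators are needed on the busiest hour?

8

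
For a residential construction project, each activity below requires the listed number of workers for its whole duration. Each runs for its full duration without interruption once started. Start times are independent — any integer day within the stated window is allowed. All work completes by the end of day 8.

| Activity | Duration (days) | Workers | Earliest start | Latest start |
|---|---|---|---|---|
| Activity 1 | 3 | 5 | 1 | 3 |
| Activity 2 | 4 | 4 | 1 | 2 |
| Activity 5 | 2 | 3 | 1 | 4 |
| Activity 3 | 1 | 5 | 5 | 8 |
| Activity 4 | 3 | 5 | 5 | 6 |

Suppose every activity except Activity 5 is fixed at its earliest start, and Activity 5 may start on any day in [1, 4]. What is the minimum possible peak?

12

Activity 5@1: d1:12  d2:12  d3:9  d4:4  d5:10  d6:5  d7:5  d8:0 → peak 12
Activity 5@2: d1:9  d2:12  d3:12  d4:4  d5:10  d6:5  d7:5  d8:0 → peak 12
Activity 5@3: d1:9  d2:9  d3:12  d4:7  d5:10  d6:5  d7:5  d8:0 → peak 12
Activity 5@4: d1:9  d2:9  d3:9  d4:7  d5:13  d6:5  d7:5  d8:0 → peak 13
Best is Activity 5@1, peak 12.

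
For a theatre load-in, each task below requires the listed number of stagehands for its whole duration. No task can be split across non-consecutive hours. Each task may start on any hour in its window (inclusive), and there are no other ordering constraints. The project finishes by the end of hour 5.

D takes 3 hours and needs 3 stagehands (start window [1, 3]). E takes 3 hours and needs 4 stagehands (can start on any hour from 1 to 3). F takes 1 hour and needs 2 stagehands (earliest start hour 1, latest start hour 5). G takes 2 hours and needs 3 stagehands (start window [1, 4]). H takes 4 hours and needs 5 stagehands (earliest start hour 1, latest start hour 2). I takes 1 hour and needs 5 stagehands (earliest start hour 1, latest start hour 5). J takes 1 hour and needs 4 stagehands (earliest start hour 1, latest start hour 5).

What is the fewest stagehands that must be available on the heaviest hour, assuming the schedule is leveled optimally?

Early-start (D@1, E@1, F@1, G@1, H@1, I@1, J@1) gives peak 26: h1:26  h2:15  h3:12  h4:5  h5:0.
Shift F→4, G→4, I→5, J→5.
Schedule D@1, E@1, F@4, G@4, H@1, I@5, J@5: h1:12  h2:12  h3:12  h4:10  h5:12 — peak 12.
Total stagehand-hours = 58 over 5 hours ⇒ peak ≥ ⌈58/5⌉ = 12, so 12 is optimal.

12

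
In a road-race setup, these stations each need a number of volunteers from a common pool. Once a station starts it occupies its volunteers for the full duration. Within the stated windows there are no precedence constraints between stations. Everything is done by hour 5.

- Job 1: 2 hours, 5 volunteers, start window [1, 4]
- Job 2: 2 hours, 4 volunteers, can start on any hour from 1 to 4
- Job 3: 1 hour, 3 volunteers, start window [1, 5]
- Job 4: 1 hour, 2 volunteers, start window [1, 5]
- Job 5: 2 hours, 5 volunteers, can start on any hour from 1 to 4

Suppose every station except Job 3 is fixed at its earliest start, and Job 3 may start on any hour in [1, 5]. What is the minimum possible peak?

16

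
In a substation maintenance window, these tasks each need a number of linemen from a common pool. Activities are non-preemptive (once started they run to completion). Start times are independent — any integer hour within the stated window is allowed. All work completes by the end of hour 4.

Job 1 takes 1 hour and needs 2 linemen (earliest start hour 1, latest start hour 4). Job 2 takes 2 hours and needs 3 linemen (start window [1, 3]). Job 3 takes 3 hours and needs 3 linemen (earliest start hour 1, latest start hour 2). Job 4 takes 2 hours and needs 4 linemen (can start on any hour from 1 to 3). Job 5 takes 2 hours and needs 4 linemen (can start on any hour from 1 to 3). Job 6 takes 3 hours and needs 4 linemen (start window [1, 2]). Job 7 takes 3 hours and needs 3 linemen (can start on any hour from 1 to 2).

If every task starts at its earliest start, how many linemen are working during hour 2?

At early start, hour 2 has: Job 2, Job 3, Job 4, Job 5, Job 6, Job 7.
Demand: 3 + 3 + 4 + 4 + 4 + 3 = 21.

21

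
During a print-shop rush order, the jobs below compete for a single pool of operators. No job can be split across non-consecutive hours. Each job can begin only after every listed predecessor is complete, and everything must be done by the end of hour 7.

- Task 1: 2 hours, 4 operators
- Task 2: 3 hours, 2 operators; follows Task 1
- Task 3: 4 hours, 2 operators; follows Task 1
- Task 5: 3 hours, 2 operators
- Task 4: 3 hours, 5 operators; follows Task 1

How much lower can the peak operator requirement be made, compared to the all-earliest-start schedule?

2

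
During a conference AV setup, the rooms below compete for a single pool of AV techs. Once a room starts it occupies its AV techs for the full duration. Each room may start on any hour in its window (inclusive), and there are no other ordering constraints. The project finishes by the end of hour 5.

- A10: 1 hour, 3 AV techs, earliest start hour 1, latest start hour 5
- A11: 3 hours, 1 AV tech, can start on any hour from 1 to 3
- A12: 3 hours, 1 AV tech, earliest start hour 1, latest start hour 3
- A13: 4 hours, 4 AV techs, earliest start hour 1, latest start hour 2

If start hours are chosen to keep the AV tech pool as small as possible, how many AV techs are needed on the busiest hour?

6

Early-start (A10@1, A11@1, A12@1, A13@1) gives peak 9: h1:9  h2:6  h3:6  h4:4  h5:0.
Shift A13→2.
Schedule A10@1, A11@1, A12@1, A13@2: h1:5  h2:6  h3:6  h4:4  h5:4 — peak 6.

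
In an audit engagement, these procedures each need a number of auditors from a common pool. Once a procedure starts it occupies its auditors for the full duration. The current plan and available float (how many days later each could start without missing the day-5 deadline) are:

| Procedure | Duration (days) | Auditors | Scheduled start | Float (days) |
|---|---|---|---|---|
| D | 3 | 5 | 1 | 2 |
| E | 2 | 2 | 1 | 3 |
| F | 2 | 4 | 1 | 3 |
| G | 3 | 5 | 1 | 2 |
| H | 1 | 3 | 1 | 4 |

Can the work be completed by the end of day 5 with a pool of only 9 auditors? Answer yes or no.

no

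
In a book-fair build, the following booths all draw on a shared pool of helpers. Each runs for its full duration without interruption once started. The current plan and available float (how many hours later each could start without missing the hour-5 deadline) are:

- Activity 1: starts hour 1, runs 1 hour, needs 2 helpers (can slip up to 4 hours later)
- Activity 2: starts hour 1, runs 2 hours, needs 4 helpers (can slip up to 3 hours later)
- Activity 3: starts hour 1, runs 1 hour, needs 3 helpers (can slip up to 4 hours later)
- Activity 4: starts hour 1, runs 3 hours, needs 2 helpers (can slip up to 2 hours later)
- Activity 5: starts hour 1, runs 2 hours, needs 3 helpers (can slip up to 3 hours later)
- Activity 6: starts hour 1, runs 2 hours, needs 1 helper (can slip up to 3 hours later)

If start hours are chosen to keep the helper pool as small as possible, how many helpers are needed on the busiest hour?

6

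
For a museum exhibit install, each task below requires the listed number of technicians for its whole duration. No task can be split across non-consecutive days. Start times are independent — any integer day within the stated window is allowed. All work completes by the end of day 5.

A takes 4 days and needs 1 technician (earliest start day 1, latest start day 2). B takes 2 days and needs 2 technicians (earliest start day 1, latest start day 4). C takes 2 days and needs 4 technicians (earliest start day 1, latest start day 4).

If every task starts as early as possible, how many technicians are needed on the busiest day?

Early-start schedule: A@1, B@1, C@1.
Load per day: day 1: 7, day 2: 7, day 3: 1, day 4: 1, day 5: 0.
Peak is 7.

7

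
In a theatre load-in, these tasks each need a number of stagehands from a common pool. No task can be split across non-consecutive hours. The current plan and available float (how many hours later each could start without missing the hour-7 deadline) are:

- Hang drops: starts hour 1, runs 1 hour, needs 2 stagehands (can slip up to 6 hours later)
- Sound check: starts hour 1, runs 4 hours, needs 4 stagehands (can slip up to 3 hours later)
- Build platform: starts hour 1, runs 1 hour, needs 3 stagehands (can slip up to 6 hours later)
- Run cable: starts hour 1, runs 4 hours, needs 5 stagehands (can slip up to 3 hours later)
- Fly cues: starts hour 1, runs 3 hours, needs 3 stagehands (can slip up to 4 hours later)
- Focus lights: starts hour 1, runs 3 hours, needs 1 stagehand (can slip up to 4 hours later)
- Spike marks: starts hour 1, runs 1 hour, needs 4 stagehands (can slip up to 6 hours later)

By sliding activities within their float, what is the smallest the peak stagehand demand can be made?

Early-start (Hang drops@1, Sound check@1, Build platform@1, Run cable@1, Fly cues@1, Focus lights@1, Spike marks@1) gives peak 22: h1:22  h2:13  h3:13  h4:9  h5:0  h6:0  h7:0.
Shift Run cable→2, Fly cues→5, Focus lights→5, Spike marks→6.
Schedule Hang drops@1, Sound check@1, Build platform@1, Run cable@2, Fly cues@5, Focus lights@5, Spike marks@6: h1:9  h2:9  h3:9  h4:9  h5:9  h6:8  h7:4 — peak 9.
Total stagehand-hours = 57 over 7 hours ⇒ peak ≥ ⌈57/7⌉ = 9, so 9 is optimal.

9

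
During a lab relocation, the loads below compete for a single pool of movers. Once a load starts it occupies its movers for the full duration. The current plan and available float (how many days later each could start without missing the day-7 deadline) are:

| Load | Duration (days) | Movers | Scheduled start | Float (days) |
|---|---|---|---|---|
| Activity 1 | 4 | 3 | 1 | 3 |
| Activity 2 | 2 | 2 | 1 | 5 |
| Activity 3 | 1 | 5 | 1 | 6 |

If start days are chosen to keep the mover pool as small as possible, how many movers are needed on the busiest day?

Early-start (Activity 1@1, Activity 2@1, Activity 3@1) gives peak 10: d1:10  d2:5  d3:3  d4:3  d5:0  d6:0  d7:0.
Shift Activity 3→5.
Schedule Activity 1@1, Activity 2@1, Activity 3@5: d1:5  d2:5  d3:3  d4:3  d5:5  d6:0  d7:0 — peak 5.

5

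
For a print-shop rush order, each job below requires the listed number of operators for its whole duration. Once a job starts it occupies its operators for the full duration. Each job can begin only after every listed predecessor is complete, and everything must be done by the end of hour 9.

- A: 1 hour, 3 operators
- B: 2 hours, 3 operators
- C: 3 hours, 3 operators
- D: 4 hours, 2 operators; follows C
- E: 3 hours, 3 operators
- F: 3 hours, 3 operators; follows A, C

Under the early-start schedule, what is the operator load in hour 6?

At early start, hour 6 has: D, F.
Demand: 2 + 3 = 5.

5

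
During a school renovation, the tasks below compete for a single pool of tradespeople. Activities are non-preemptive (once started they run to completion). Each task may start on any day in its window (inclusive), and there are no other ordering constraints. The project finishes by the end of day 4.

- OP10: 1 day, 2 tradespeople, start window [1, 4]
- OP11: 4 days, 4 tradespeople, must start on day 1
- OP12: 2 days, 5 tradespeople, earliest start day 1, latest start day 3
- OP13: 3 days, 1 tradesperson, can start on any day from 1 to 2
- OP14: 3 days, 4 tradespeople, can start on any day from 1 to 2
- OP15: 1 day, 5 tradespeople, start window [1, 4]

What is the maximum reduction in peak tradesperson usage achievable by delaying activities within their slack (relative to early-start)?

7

Early-start peak: d1:21  d2:14  d3:9  d4:4 ⇒ 21.
Leveled (OP10@1, OP11@1, OP12@1, OP13@1, OP14@2, OP15@3): d1:12  d2:14  d3:14  d4:8 ⇒ 14.
Reduction 21 − 14 = 7.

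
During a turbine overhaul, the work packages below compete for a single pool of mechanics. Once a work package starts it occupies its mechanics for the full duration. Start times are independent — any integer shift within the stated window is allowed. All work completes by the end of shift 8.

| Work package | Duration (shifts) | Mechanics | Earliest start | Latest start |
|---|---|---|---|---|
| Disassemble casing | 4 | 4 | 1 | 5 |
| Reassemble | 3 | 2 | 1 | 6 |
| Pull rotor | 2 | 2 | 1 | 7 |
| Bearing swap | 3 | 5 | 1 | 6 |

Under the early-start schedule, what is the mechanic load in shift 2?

13

At early start, shift 2 has: Disassemble casing, Reassemble, Pull rotor, Bearing swap.
Demand: 4 + 2 + 2 + 5 = 13.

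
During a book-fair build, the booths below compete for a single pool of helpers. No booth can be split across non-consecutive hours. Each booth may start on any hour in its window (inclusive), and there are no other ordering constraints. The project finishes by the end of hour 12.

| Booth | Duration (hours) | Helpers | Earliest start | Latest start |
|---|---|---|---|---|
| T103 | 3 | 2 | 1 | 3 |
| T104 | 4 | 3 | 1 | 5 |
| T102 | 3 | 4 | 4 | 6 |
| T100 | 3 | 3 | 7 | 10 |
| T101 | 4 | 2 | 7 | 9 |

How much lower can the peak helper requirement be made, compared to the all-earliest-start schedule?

Early-start peak: h1:5  h2:5  h3:5  h4:7  h5:4  h6:4  h7:5  h8:5  h9:5  h10:2  h11:0  h12:0 ⇒ 7.
Leveled (T103@1, T104@1, T102@5, T100@8, T101@8): h1:5  h2:5  h3:5  h4:3  h5:4  h6:4  h7:4  h8:5  h9:5  h10:5  h11:2  h12:0 ⇒ 5.
Reduction 7 − 5 = 2.

2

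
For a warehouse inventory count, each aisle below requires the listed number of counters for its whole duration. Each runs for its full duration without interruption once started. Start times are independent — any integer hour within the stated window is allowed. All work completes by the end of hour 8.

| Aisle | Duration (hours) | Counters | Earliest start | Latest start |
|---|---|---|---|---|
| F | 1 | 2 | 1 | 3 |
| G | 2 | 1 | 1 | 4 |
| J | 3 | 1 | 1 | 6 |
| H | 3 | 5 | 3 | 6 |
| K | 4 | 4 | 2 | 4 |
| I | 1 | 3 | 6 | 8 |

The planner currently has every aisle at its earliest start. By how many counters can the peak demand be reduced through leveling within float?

Early-start peak: h1:4  h2:6  h3:10  h4:9  h5:9  h6:3  h7:0  h8:0 ⇒ 10.
Leveled (F@1, G@1, J@1, H@6, K@2, I@6): h1:4  h2:6  h3:5  h4:4  h5:4  h6:8  h7:5  h8:5 ⇒ 8.
Reduction 10 − 8 = 2.

2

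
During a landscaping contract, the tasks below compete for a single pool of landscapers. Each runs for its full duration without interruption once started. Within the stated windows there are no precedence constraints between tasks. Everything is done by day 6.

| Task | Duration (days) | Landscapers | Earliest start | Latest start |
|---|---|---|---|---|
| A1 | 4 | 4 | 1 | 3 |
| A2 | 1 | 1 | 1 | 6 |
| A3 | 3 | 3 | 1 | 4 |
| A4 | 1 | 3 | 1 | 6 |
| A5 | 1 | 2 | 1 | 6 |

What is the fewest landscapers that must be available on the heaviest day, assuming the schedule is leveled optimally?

7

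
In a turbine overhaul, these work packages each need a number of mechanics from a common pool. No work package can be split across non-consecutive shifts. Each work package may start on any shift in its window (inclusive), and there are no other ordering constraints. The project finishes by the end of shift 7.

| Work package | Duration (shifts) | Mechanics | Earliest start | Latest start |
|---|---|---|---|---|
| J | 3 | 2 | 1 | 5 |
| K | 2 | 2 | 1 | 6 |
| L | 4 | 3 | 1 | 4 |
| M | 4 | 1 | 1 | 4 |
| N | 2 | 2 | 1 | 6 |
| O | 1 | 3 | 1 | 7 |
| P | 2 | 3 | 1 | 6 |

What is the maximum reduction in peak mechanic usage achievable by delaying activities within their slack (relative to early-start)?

Early-start peak: s1:16  s2:13  s3:6  s4:4  s5:0  s6:0  s7:0 ⇒ 16.
Leveled (J@1, K@1, L@3, M@1, N@4, O@7, P@6): s1:5  s2:5  s3:6  s4:6  s5:5  s6:6  s7:6 ⇒ 6.
Reduction 16 − 6 = 10.

10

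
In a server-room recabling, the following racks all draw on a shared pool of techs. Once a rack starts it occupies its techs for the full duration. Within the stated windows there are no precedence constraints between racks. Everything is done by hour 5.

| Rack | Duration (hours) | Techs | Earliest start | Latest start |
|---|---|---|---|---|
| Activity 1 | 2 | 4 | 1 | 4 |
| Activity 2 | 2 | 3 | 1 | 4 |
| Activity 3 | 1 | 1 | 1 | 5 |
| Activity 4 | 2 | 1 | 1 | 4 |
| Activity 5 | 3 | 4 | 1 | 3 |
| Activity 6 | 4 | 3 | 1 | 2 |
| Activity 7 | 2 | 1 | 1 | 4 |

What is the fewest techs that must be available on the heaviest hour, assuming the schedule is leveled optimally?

10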